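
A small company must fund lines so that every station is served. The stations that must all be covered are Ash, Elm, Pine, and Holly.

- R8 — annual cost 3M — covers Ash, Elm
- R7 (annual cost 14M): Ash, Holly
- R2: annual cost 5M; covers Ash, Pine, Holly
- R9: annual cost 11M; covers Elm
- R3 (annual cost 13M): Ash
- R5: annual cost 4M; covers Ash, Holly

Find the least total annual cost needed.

8

Choose R8 and R2: together they cover Ash, Elm, Pine, Holly — every station.
Total annual cost: 3 + 5 = 8.
No cover costs less than 8.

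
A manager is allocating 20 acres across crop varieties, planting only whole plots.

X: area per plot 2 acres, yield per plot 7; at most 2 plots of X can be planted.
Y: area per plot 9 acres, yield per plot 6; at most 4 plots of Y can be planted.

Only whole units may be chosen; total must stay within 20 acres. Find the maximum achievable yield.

20

Take 2×X and 1×Y: area 13 ≤ 20, yield 2·7 + 1·6 = 20.
X has the best ratio (7/2) and is taken to its limit of 2; remaining capacity is filled optimally with the others.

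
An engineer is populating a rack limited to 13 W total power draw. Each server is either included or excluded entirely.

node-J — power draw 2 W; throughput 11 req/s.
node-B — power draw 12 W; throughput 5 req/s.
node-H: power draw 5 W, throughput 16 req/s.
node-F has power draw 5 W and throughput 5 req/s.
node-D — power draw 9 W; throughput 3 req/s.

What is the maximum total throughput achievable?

32

node-H + node-F: power draw 5 + 5 = 10 ≤ 13, throughput 16 + 5 = 21.
node-J + node-H: power draw 2 + 5 = 7 ≤ 13, throughput 11 + 16 = 27.
node-J + node-H + node-F: power draw 2 + 5 + 5 = 12 ≤ 13, throughput 11 + 16 + 5 = 32.
Best is node-J, node-H, and node-F with total throughput 32.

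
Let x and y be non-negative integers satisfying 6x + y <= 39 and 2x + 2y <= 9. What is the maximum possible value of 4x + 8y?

32

(x,y)=(0,4): 6·0+1·4=4≤39, 2·0+2·4=8≤9, objective 32.
(x,y)=(1,3): 6·1+1·3=9≤39, 2·1+2·3=8≤9, objective 28.
(x,y)=(0,3): 6·0+1·3=3≤39, 2·0+2·3=6≤9, objective 24.
The best lattice point is (0,4), giving 32.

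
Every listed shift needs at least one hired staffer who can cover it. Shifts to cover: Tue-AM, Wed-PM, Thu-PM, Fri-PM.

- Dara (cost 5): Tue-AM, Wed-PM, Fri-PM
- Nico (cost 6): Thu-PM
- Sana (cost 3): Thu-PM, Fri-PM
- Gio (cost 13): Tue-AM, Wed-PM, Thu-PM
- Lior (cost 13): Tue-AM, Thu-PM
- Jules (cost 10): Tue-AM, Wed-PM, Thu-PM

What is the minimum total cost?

Choose Dara and Sana: together they cover Tue-AM, Wed-PM, Thu-PM, Fri-PM — every shift.
Total cost: 5 + 3 = 8.
No cover costs less than 8.

8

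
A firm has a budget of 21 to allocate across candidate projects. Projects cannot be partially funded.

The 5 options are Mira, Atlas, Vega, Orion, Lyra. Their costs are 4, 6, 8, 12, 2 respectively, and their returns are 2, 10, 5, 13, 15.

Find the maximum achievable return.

Allowing fractional choices, the relaxed optimum would be about 38.6, but projects are indivisible.
Mira + Atlas + Vega + Lyra: cost 4 + 6 + 8 + 2 = 20 ≤ 21, return 2 + 10 + 5 + 15 = 32.
Atlas + Orion + Lyra: cost 6 + 12 + 2 = 20 ≤ 21, return 10 + 13 + 15 = 38.
Best is Atlas, Orion, and Lyra with total return 38.

38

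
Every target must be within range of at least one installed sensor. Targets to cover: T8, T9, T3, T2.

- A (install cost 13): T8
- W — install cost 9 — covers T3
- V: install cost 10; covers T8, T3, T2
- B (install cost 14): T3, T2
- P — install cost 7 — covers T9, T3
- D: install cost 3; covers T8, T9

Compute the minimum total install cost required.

This is a weighted set-cover instance.
Choose V and D: together they cover T8, T9, T3, T2 — every target.
Total install cost: 10 + 3 = 13.
No cover costs less than 13.

13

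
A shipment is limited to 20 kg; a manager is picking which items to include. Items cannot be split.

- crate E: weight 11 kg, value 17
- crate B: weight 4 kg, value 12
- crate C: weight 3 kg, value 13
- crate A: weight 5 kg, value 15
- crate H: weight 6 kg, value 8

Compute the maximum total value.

48

Treat it as a binary knapsack problem.
crate E + crate B + crate A: weight 11 + 4 + 5 = 20 ≤ 20, value 17 + 12 + 15 = 44.
crate B + crate C + crate A + crate H: weight 4 + 3 + 5 + 6 = 18 ≤ 20, value 12 + 13 + 15 + 8 = 48.
crate E + crate C + crate A: weight 11 + 3 + 5 = 19 ≤ 20, value 17 + 13 + 15 = 45.
Best is crate B, crate C, crate A, and crate H with total value 48.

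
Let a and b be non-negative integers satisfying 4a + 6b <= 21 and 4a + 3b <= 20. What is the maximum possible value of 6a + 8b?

30

The continuous relaxation peaks at (4.75, 0.333) with value 31.17; rounding to a feasible lattice point costs some objective.
(a,b)=(5,0): 4·5+6·0=20≤21, 4·5+3·0=20≤20, objective 30.
(a,b)=(3,1): 4·3+6·1=18≤21, 4·3+3·1=15≤20, objective 26.
(a,b)=(4,0): 4·4+6·0=16≤21, 4·4+3·0=16≤20, objective 24.
No feasible integer point exceeds 30.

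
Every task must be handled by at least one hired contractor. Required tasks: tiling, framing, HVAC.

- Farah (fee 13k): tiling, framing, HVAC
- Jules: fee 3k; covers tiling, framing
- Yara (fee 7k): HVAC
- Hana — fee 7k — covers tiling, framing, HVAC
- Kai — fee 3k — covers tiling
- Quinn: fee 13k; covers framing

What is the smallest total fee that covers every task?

This is a weighted set-cover instance.
The greedy cost-per-new-task heuristic would pick Jules and Yara for 10, but a cheaper cover exists.
Hana alone covers tiling, framing, HVAC — every task.
Total fee: 7.
No cover costs less than 7.

7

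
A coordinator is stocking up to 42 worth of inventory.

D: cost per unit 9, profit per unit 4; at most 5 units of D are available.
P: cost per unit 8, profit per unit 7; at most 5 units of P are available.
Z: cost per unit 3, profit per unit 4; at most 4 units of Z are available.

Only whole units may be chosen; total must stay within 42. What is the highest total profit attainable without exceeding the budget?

Take 4×P and 3×Z: cost 41 ≤ 42, profit 4·7 + 3·4 = 40.
No other integer combination yields more.

40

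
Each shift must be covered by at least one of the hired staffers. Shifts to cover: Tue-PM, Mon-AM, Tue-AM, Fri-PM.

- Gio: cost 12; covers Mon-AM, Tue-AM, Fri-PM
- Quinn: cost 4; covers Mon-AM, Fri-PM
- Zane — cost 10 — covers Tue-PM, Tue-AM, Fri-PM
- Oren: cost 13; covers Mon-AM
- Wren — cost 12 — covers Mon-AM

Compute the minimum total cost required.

14

Choose Quinn and Zane: together they cover Tue-PM, Mon-AM, Tue-AM, Fri-PM — every shift.
Total cost: 4 + 10 = 14.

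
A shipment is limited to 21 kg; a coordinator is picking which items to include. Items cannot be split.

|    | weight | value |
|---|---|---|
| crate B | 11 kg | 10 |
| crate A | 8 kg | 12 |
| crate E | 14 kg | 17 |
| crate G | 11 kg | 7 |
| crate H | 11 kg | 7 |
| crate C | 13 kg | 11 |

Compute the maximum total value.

23

This is a 0-1 knapsack instance.
Take crate A and crate C: weight 8 + 13 = 21 ≤ 21, value 12 + 11 = 23.
No other feasible combination does better.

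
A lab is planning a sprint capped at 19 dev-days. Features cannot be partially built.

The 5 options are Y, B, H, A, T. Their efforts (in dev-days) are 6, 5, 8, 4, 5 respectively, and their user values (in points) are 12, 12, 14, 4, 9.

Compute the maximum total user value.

Allowing fractional choices, the relaxed optimum would be about 38.2, but features are indivisible.
Y + B + H: effort 6 + 5 + 8 = 19 ≤ 19, user value 12 + 12 + 14 = 38.
Y + H + T: effort 6 + 8 + 5 = 19 ≤ 19, user value 12 + 14 + 9 = 35.
B + H + T: effort 5 + 8 + 5 = 18 ≤ 19, user value 12 + 14 + 9 = 35.
Best is Y, B, and H with total user value 38.

38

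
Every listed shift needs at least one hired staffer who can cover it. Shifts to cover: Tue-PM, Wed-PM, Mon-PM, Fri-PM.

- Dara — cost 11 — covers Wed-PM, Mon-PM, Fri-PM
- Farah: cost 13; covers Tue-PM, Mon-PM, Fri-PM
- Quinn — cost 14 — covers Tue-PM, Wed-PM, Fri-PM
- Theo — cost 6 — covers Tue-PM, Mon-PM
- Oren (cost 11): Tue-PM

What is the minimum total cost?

17

This is a weighted set-cover instance.
Choose Dara and Theo: together they cover Tue-PM, Wed-PM, Mon-PM, Fri-PM — every shift.
Total cost: 11 + 6 = 17.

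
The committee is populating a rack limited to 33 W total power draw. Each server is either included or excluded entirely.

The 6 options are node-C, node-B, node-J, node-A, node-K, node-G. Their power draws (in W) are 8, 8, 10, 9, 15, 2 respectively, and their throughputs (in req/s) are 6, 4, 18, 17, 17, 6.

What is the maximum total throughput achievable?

47

Take node-C, node-J, node-A, and node-G: power draw 8 + 10 + 9 + 2 = 29 ≤ 33, throughput 6 + 18 + 17 + 6 = 47.
No other feasible combination does better.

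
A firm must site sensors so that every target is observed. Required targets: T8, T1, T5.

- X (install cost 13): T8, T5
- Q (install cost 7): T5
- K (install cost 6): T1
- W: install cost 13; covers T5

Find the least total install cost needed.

Choose X and K: together they cover T8, T1, T5 — every target.
Total install cost: 13 + 6 = 19.
No cover costs less than 19.

19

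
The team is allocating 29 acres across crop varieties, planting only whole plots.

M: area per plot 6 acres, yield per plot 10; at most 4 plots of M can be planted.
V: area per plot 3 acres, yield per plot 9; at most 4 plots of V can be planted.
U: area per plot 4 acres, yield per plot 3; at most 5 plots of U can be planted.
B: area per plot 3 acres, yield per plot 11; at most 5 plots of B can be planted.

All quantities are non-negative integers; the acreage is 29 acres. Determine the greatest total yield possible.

91

Take 4×V and 5×B: area 27 ≤ 29, yield 4·9 + 5·11 = 91.
B has the best ratio (11/3) and is taken to its limit of 5; remaining capacity is filled optimally with the others.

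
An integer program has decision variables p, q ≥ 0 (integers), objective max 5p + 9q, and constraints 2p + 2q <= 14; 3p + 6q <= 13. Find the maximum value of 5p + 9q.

20

(p,q)=(4,0) is feasible, giving 20.
(p,q)=(3,0) is feasible, giving 15.
No feasible integer point exceeds 20.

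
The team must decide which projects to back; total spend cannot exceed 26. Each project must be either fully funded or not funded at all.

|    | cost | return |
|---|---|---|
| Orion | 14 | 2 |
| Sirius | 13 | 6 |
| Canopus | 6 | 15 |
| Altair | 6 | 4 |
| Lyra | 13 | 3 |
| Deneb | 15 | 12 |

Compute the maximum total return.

27

Take Canopus and Deneb: cost 6 + 15 = 21 ≤ 26, return 15 + 12 = 27.
No other feasible combination does better.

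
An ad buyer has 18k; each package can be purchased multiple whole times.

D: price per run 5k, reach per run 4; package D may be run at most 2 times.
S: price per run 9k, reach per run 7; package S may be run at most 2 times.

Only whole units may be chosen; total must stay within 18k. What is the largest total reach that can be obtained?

14

1×D and 1×S: price 14 ≤ 18, reach 1·4 + 1·7 = 11.
2×S: price 18 ≤ 18, reach 2·7 = 14.
Best is 14.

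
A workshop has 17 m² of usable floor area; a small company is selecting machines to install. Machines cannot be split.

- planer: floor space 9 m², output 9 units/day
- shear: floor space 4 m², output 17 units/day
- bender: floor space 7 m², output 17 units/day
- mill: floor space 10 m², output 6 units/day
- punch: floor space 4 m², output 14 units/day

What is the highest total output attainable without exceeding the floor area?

Treat it as a binary knapsack problem.
Take shear, bender, and punch: floor space 4 + 7 + 4 = 15 ≤ 17, output 17 + 17 + 14 = 48.
No other feasible combination does better.

48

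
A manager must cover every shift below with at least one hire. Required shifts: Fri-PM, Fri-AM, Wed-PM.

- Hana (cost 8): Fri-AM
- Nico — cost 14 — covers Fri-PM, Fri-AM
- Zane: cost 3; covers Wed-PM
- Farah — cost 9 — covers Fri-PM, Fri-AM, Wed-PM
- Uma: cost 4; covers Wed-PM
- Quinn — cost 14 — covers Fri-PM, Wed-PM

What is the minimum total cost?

9

The greedy cost-per-new-shift heuristic would pick Zane and Farah for 12, but a cheaper cover exists.
Farah alone covers Fri-PM, Fri-AM, Wed-PM — every shift.
Total cost: 9.
No cover costs less than 9.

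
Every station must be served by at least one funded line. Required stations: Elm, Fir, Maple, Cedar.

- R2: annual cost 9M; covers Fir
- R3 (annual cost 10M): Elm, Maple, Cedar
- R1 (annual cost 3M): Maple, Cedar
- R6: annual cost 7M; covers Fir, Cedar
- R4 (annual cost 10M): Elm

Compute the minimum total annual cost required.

The greedy cost-per-new-station heuristic would pick R1, R6, and R3 for 20, but a cheaper cover exists.
Choose R3 and R6: together they cover Elm, Fir, Maple, Cedar — every station.
Total annual cost: 10 + 7 = 17.
No cover costs less than 17.

17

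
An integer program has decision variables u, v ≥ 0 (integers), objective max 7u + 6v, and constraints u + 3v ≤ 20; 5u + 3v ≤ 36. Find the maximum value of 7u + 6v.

(u,v)=(4,5): 1·4+3·5=19≤20, 5·4+3·5=35≤36, objective 58.
(u,v)=(4,4): 1·4+3·4=16≤20, 5·4+3·4=32≤36, objective 52.
The best lattice point is (4,5), giving 58.

58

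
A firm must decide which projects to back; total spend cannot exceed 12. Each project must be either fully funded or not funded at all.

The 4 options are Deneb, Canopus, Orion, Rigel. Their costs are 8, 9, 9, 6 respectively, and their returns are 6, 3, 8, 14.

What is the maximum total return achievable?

Allowing fractional choices, the relaxed optimum would be about 19.3, but projects are indivisible.
Orion: cost 9 ≤ 12, return 8.
Rigel: cost 6 ≤ 12, return 14.
Best is Rigel with total return 14.

14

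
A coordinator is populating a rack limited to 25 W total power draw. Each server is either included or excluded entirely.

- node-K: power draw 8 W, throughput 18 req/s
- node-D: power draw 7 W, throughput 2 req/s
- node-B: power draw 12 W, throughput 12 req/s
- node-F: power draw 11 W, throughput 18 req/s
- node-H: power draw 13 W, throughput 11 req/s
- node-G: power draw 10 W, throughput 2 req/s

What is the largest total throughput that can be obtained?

36

node-K + node-F: power draw 8 + 11 = 19 ≤ 25, throughput 18 + 18 = 36.
node-K + node-B: power draw 8 + 12 = 20 ≤ 25, throughput 18 + 12 = 30.
Best is node-K and node-F with total throughput 36.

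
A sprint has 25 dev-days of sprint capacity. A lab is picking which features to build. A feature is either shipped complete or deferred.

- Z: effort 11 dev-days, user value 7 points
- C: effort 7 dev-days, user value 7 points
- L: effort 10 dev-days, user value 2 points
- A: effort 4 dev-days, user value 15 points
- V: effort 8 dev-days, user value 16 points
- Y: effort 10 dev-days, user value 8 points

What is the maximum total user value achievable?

39

This is a 0-1 knapsack instance.
Take A, V, and Y: effort 4 + 8 + 10 = 22 ≤ 25, user value 15 + 16 + 8 = 39.
No other feasible combination does better.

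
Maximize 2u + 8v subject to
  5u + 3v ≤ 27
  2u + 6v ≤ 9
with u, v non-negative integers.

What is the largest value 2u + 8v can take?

10

The continuous relaxation peaks at (0, 1.5) with value 12.00; rounding to a feasible lattice point costs some objective.
(u,v)=(1,1): 5·1+3·1=8≤27, 2·1+6·1=8≤9, objective 10.
(u,v)=(0,1): 5·0+3·1=3≤27, 2·0+6·1=6≤9, objective 8.
(u,v)=(2,0): 5·2+3·0=10≤27, 2·2+6·0=4≤9, objective 4.
(u,v)=(1,0): 5·1+3·0=5≤27, 2·1+6·0=2≤9, objective 2.
No feasible integer point exceeds 10.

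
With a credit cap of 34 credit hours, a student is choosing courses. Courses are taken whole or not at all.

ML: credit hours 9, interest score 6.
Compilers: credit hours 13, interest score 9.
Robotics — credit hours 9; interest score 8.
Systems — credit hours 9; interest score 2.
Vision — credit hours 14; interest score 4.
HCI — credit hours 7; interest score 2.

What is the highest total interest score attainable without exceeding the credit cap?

ML + Compilers + Robotics: credit hours 9 + 13 + 9 = 31 ≤ 34, interest score 6 + 9 + 8 = 23.
Compilers + Robotics + HCI: credit hours 13 + 9 + 7 = 29 ≤ 34, interest score 9 + 8 + 2 = 19.
Best is ML, Compilers, and Robotics with total interest score 23.

23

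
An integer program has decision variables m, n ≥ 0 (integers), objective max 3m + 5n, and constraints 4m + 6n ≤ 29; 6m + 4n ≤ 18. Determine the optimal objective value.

The continuous relaxation peaks at (0, 4.5) with value 22.50; rounding to a feasible lattice point costs some objective.
(m,n)=(0,4): 4·0+6·4=24≤29, 6·0+4·4=16≤18, objective 20.
(m,n)=(1,3): 4·1+6·3=22≤29, 6·1+4·3=18≤18, objective 18.
(m,n)=(0,3): 4·0+6·3=18≤29, 6·0+4·3=12≤18, objective 15.
The best lattice point is (0,4), giving 20.

20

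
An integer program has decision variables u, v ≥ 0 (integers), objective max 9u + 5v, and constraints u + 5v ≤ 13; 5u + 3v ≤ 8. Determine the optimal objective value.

14

The continuous relaxation peaks at (1.6, 0) with value 14.40; rounding to a feasible lattice point costs some objective.
(u,v)=(1,1): 1·1+5·1=6≤13, 5·1+3·1=8≤8, objective 14.
(u,v)=(0,2): 1·0+5·2=10≤13, 5·0+3·2=6≤8, objective 10.
(u,v)=(1,0): 1·1+5·0=1≤13, 5·1+3·0=5≤8, objective 9.
The best lattice point is (1,1), giving 14.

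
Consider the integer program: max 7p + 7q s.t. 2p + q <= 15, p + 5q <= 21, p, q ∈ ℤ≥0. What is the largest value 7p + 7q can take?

(p,q)=(6,3): 2·6+1·3=15≤15, 1·6+5·3=21≤21, objective 63.
(p,q)=(5,3): 2·5+1·3=13≤15, 1·5+5·3=20≤21, objective 56.
Maximum is 63 at (p,q)=(6,3).

63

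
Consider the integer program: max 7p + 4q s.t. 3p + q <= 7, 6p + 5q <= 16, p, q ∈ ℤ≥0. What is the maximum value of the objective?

The continuous relaxation peaks at (2.11, 0.667) with value 17.44; rounding to a feasible lattice point costs some objective.
(p,q)=(1,2): 3·1+1·2=5≤7, 6·1+5·2=16≤16, objective 15.
(p,q)=(2,0): 3·2+1·0=6≤7, 6·2+5·0=12≤16, objective 14.
(p,q)=(0,3): 3·0+1·3=3≤7, 6·0+5·3=15≤16, objective 12.
The best lattice point is (1,2), giving 15.

15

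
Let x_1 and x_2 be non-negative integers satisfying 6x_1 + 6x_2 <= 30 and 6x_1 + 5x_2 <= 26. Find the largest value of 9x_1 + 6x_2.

The continuous relaxation peaks at (4.33, 0) with value 39.00; rounding to a feasible lattice point costs some objective.
(x_1,x_2)=(4,0): 6·4+6·0=24≤30, 6·4+5·0=24≤26, objective 36.
(x_1,x_2)=(3,1): 6·3+6·1=24≤30, 6·3+5·1=23≤26, objective 33.
(x_1,x_2)=(3,0): 6·3+6·0=18≤30, 6·3+5·0=18≤26, objective 27.
No feasible integer point exceeds 36.

36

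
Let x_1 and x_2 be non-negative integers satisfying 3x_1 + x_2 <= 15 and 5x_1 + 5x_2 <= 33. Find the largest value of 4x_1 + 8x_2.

Relaxing integrality, the LP optimum is 52.80 at (x_1,x_2) = (0, 6.6), which is not an integer point.
(x_1,x_2)=(0,6) is feasible, giving 48.
(x_1,x_2)=(1,5) is feasible, giving 44.
(x_1,x_2)=(0,5) is feasible, giving 40.
Maximum is 48 at (x_1,x_2)=(0,6).

48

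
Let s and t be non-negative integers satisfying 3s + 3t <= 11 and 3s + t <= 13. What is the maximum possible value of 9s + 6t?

(s,t)=(3,0): 3·3+3·0=9≤11, 3·3+1·0=9≤13, objective 27.
(s,t)=(2,1): 3·2+3·1=9≤11, 3·2+1·1=7≤13, objective 24.
Maximum is 27 at (s,t)=(3,0).

27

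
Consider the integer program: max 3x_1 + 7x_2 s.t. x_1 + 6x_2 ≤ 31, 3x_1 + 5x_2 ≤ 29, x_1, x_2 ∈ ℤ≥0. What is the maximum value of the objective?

38

The continuous relaxation peaks at (1.46, 4.92) with value 38.85; rounding to a feasible lattice point costs some objective.
(x_1,x_2)=(1,5): 1·1+6·5=31≤31, 3·1+5·5=28≤29, objective 38.
(x_1,x_2)=(0,5): 1·0+6·5=30≤31, 3·0+5·5=25≤29, objective 35.
(x_1,x_2)=(2,4): 1·2+6·4=26≤31, 3·2+5·4=26≤29, objective 34.
Maximum is 38 at (x_1,x_2)=(1,5).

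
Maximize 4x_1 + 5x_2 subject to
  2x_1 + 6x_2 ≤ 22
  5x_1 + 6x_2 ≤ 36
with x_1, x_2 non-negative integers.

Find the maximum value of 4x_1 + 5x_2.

29

(x_1,x_2)=(6,1): 2·6+6·1=18≤22, 5·6+6·1=36≤36, objective 29.
(x_1,x_2)=(7,0): 2·7+6·0=14≤22, 5·7+6·0=35≤36, objective 28.
(x_1,x_2)=(4,2): 2·4+6·2=20≤22, 5·4+6·2=32≤36, objective 26.
(x_1,x_2)=(5,1): 2·5+6·1=16≤22, 5·5+6·1=31≤36, objective 25.
The best lattice point is (6,1), giving 29.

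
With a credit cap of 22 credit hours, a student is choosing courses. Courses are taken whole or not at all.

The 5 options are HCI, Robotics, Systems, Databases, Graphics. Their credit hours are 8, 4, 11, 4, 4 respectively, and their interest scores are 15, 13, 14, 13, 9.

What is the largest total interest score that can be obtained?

50

Take HCI, Robotics, Databases, and Graphics: credit hours 8 + 4 + 4 + 4 = 20 ≤ 22, interest score 15 + 13 + 13 + 9 = 50.
No other feasible combination does better.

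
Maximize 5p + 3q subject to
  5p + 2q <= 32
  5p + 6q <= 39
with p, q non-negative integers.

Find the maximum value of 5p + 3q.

33

(p,q)=(6,1): 5·6+2·1=32≤32, 5·6+6·1=36≤39, objective 33.
(p,q)=(5,2): 5·5+2·2=29≤32, 5·5+6·2=37≤39, objective 31.
(p,q)=(6,0): 5·6+2·0=30≤32, 5·6+6·0=30≤39, objective 30.
No feasible integer point exceeds 33.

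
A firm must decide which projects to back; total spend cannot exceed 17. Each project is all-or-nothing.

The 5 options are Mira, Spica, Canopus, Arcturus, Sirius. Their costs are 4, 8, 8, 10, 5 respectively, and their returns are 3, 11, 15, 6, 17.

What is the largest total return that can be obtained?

Allowing fractional choices, the relaxed optimum would be about 37.5, but projects are indivisible.
Mira + Canopus + Sirius: cost 4 + 8 + 5 = 17 ≤ 17, return 3 + 15 + 17 = 35.
Canopus + Sirius: cost 8 + 5 = 13 ≤ 17, return 15 + 17 = 32.
Best is Mira, Canopus, and Sirius with total return 35.

35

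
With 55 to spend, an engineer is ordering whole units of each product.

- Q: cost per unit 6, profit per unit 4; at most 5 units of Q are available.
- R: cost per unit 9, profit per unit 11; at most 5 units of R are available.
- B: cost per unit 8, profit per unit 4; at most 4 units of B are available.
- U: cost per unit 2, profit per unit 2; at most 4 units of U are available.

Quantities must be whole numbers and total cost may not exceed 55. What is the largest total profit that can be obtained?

5×R and 4×U: cost 53 ≤ 55, profit 5·11 + 4·2 = 63.
1×Q, 5×R, and 2×U: cost 55 ≤ 55, profit 1·4 + 5·11 + 2·2 = 63.
Best is 63.

63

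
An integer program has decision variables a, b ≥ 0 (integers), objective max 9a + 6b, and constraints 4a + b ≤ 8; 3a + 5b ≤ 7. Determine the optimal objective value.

18

The continuous relaxation peaks at (1.94, 0.235) with value 18.88; rounding to a feasible lattice point costs some objective.
(a,b)=(2,0): 4·2+1·0=8≤8, 3·2+5·0=6≤7, objective 18.
(a,b)=(1,0): 4·1+1·0=4≤8, 3·1+5·0=3≤7, objective 9.
(a,b)=(0,1): 4·0+1·1=1≤8, 3·0+5·1=5≤7, objective 6.
The best lattice point is (2,0), giving 18.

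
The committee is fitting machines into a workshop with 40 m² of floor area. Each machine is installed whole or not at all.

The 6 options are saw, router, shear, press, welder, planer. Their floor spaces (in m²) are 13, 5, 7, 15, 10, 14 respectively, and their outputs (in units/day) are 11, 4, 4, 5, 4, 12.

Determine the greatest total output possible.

31

saw + shear + planer: floor space 13 + 7 + 14 = 34 ≤ 40, output 11 + 4 + 12 = 27.
saw + router + planer: floor space 13 + 5 + 14 = 32 ≤ 40, output 11 + 4 + 12 = 27.
saw + router + shear + planer: floor space 13 + 5 + 7 + 14 = 39 ≤ 40, output 11 + 4 + 4 + 12 = 31.
Best is saw, router, shear, and planer with total output 31.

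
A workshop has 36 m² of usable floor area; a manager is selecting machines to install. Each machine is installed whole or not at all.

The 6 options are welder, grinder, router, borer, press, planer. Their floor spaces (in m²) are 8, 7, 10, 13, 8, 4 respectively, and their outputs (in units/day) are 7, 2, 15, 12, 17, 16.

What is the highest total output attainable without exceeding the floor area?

60

This is an integer program with binary decision variables.
router + borer + press + planer: floor space 10 + 13 + 8 + 4 = 35 ≤ 36, output 15 + 12 + 17 + 16 = 60.
welder + router + press + planer: floor space 8 + 10 + 8 + 4 = 30 ≤ 36, output 7 + 15 + 17 + 16 = 55.
welder + borer + press + planer: floor space 8 + 13 + 8 + 4 = 33 ≤ 36, output 7 + 12 + 17 + 16 = 52.
Best is router, borer, press, and planer with total output 60.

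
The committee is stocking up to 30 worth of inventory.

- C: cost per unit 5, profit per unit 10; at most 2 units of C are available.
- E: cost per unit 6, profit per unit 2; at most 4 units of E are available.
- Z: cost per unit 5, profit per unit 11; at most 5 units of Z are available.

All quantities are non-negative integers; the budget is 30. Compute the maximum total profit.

65

2×C and 4×Z: cost 30 ≤ 30, profit 2·10 + 4·11 = 64.
1×C and 5×Z: cost 30 ≤ 30, profit 1·10 + 5·11 = 65.
Best is 65.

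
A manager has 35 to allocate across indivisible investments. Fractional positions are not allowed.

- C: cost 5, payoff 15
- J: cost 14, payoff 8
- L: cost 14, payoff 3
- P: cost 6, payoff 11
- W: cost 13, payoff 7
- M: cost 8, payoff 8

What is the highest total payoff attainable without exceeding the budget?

Allowing fractional choices, the relaxed optimum would be about 43.1, but investments are indivisible.
C + P + W + M: cost 5 + 6 + 13 + 8 = 32 ≤ 35, payoff 15 + 11 + 7 + 8 = 41.
C + J + P + M: cost 5 + 14 + 6 + 8 = 33 ≤ 35, payoff 15 + 8 + 11 + 8 = 42.
C + L + P + M: cost 5 + 14 + 6 + 8 = 33 ≤ 35, payoff 15 + 3 + 11 + 8 = 37.
Best is C, J, P, and M with total payoff 42.

42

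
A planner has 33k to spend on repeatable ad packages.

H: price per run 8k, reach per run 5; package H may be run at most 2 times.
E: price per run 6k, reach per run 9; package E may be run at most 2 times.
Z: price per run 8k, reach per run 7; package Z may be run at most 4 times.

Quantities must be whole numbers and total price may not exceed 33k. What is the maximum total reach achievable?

2×E and 2×Z: price 28 ≤ 33, reach 2·9 + 2·7 = 32.
1×E and 3×Z: price 30 ≤ 33, reach 1·9 + 3·7 = 30.
Best is 32.

32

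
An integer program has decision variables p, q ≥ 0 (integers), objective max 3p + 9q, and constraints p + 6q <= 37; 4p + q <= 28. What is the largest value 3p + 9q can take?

60

(p,q)=(5,5): 1·5+6·5=35≤37, 4·5+1·5=25≤28, objective 60.
(p,q)=(4,5): 1·4+6·5=34≤37, 4·4+1·5=21≤28, objective 57.
No feasible integer point exceeds 60.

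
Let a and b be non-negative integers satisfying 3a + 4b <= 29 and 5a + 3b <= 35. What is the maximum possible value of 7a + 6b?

(a,b)=(5,3): 3·5+4·3=27≤29, 5·5+3·3=34≤35, objective 53.
(a,b)=(4,4): 3·4+4·4=28≤29, 5·4+3·4=32≤35, objective 52.
(a,b)=(5,2): 3·5+4·2=23≤29, 5·5+3·2=31≤35, objective 47.
Maximum is 53 at (a,b)=(5,3).

53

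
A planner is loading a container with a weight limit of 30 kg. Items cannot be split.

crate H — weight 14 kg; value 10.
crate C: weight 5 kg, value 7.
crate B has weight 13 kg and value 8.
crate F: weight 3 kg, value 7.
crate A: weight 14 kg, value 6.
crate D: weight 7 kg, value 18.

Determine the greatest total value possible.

42

crate C + crate B + crate F + crate D: weight 5 + 13 + 3 + 7 = 28 ≤ 30, value 7 + 8 + 7 + 18 = 40.
crate C + crate F + crate A + crate D: weight 5 + 3 + 14 + 7 = 29 ≤ 30, value 7 + 7 + 6 + 18 = 38.
crate H + crate C + crate F + crate D: weight 14 + 5 + 3 + 7 = 29 ≤ 30, value 10 + 7 + 7 + 18 = 42.
Best is crate H, crate C, crate F, and crate D with total value 42.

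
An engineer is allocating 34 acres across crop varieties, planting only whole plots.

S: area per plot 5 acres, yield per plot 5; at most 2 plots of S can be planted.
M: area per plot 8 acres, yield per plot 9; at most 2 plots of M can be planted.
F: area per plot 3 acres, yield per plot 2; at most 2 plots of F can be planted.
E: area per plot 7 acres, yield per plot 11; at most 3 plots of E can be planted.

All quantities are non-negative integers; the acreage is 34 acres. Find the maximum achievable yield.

47

E has the best ratio (11/7); taking only E gives at most 3×11 = 33 (stopped by the supply cap of 3).
Mixing does better — 1×S, 1×M, and 3×E: area 34 ≤ 34, yield 1·5 + 1·9 + 3·11 = 47.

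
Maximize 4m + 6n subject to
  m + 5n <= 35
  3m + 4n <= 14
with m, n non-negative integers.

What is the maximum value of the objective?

Relaxing integrality, the LP optimum is 21.00 at (m,n) = (0, 3.5), which is not an integer point.
(m,n)=(2,2): 1·2+5·2=12≤35, 3·2+4·2=14≤14, objective 20.
(m,n)=(3,1): 1·3+5·1=8≤35, 3·3+4·1=13≤14, objective 18.
(m,n)=(0,3): 1·0+5·3=15≤35, 3·0+4·3=12≤14, objective 18.
Maximum is 20 at (m,n)=(2,2).

20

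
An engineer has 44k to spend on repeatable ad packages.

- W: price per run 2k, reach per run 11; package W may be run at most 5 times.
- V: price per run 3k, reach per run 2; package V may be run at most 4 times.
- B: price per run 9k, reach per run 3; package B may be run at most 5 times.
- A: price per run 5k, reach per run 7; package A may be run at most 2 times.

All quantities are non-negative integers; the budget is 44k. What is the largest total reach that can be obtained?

80

This is a bounded integer knapsack.
5×W, 2×V, 2×B, and 2×A: price 44 ≤ 44, reach 5·11 + 2·2 + 2·3 + 2·7 = 79.
5×W, 4×V, 1×B, and 2×A: price 41 ≤ 44, reach 5·11 + 4·2 + 1·3 + 2·7 = 80.
Best is 80.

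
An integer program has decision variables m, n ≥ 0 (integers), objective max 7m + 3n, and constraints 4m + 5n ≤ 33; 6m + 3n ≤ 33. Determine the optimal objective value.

38

Relaxing integrality, the LP optimum is 38.50 at (m,n) = (5.5, 0), which is not an integer point.
(m,n)=(5,1): 4·5+5·1=25≤33, 6·5+3·1=33≤33, objective 38.
(m,n)=(5,0): 4·5+5·0=20≤33, 6·5+3·0=30≤33, objective 35.
(m,n)=(4,2): 4·4+5·2=26≤33, 6·4+3·2=30≤33, objective 34.
(m,n)=(4,1): 4·4+5·1=21≤33, 6·4+3·1=27≤33, objective 31.
No feasible integer point exceeds 38.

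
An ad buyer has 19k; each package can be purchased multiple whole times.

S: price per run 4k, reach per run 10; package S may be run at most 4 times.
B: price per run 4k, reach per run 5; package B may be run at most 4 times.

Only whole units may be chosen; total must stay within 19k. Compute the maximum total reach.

Take 4×S: price 16 ≤ 19, reach 4·10 = 40.
S has the best ratio (10/4) and is taken to its limit of 4; remaining capacity is filled optimally with the others.

40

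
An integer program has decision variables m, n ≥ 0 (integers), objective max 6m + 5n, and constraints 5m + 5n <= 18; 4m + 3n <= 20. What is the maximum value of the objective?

18

(m,n)=(3,0): 5·3+5·0=15≤18, 4·3+3·0=12≤20, objective 18.
(m,n)=(2,1): 5·2+5·1=15≤18, 4·2+3·1=11≤20, objective 17.
(m,n)=(2,0): 5·2+5·0=10≤18, 4·2+3·0=8≤20, objective 12.
The best lattice point is (3,0), giving 18.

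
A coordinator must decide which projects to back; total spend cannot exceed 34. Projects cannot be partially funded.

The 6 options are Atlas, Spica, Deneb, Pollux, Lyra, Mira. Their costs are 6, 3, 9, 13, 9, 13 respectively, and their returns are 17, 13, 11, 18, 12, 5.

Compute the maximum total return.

60

Allowing fractional choices, the relaxed optimum would be about 63.7, but projects are indivisible.
Atlas + Spica + Pollux + Lyra: cost 6 + 3 + 13 + 9 = 31 ≤ 34, return 17 + 13 + 18 + 12 = 60.
Atlas + Spica + Deneb + Pollux: cost 6 + 3 + 9 + 13 = 31 ≤ 34, return 17 + 13 + 11 + 18 = 59.
Best is Atlas, Spica, Pollux, and Lyra with total return 60.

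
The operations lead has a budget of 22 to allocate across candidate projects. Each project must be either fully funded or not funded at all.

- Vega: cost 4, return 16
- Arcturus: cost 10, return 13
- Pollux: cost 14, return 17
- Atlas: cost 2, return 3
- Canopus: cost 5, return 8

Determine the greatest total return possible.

This is an integer program with binary decision variables.
Allowing fractional choices, the relaxed optimum would be about 41.2, but projects are indivisible.
Vega + Arcturus + Canopus: cost 4 + 10 + 5 = 19 ≤ 22, return 16 + 13 + 8 = 37.
Vega + Arcturus + Atlas + Canopus: cost 4 + 10 + 2 + 5 = 21 ≤ 22, return 16 + 13 + 3 + 8 = 40.
Best is Vega, Arcturus, Atlas, and Canopus with total return 40.

40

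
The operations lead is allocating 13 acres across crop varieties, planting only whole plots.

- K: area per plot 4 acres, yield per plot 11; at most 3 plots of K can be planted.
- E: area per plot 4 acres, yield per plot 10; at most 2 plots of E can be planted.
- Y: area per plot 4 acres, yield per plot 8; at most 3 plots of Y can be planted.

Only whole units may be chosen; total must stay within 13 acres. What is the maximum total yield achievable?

K has the best ratio (11/4); taking only K gives at most 3×11 = 33 (stopped by the area limit).
Optimal: 3×K: area 12 ≤ 13, yield 3·11 = 33.

33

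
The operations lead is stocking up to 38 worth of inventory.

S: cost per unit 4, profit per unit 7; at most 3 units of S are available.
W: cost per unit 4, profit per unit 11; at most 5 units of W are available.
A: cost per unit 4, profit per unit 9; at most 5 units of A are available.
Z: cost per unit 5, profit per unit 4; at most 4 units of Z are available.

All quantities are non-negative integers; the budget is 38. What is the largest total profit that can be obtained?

91

This is a bounded integer knapsack.
Take 5×W and 4×A: cost 36 ≤ 38, profit 5·11 + 4·9 = 91.
W has the best ratio (11/4) and is taken to its limit of 5; remaining capacity is filled optimally with the others.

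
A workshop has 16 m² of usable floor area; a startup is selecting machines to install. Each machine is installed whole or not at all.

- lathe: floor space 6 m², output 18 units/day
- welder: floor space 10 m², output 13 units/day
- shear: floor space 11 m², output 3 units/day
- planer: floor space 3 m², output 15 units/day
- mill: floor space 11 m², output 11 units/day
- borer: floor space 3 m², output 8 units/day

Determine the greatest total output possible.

Take lathe, planer, and borer: floor space 6 + 3 + 3 = 12 ≤ 16, output 18 + 15 + 8 = 41.
No other feasible combination does better.

41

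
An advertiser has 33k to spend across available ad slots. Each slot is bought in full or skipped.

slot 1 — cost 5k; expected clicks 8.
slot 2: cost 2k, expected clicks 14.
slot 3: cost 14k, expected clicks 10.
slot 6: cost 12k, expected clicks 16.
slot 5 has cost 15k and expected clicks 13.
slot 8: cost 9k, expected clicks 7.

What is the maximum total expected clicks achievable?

Take slot 1, slot 2, slot 3, and slot 6: cost 5 + 2 + 14 + 12 = 33 ≤ 33, expected clicks 8 + 14 + 10 + 16 = 48.
No other feasible combination does better.

48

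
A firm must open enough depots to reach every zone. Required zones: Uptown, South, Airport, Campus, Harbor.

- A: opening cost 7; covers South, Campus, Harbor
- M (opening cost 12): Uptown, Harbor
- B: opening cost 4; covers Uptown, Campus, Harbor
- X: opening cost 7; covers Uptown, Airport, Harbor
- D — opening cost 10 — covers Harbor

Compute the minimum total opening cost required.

This is an integer covering problem.
The greedy cost-per-new-zone heuristic would pick B, A, and X for 18, but a cheaper cover exists.
Choose A and X: together they cover Uptown, South, Airport, Campus, Harbor — every zone.
Total opening cost: 7 + 7 = 14.
No cover costs less than 14.

14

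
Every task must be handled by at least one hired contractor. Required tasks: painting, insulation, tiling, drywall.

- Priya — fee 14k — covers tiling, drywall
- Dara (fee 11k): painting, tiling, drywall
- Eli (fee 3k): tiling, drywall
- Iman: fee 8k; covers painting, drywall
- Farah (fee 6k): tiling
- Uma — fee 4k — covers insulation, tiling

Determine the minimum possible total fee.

12

The greedy cost-per-new-task heuristic would pick Eli, Uma, and Iman for 15, but a cheaper cover exists.
Choose Iman and Uma: together they cover painting, insulation, tiling, drywall — every task.
Total fee: 8 + 4 = 12.
No cover costs less than 12.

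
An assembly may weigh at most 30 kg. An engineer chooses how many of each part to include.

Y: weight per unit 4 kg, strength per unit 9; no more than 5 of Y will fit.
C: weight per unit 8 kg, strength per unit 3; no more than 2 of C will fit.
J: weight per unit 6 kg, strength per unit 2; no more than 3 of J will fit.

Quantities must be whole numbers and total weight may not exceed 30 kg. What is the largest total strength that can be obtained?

Take 5×Y and 1×C: weight 28 ≤ 30, strength 5·9 + 1·3 = 48.
Y has the best ratio (9/4) and is taken to its limit of 5; remaining capacity is filled optimally with the others.

48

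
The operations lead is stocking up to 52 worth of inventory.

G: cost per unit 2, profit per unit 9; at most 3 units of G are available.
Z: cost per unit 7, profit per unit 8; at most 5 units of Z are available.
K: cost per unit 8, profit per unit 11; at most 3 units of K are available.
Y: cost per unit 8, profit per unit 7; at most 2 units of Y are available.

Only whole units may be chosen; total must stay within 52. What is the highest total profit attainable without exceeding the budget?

This is a bounded integer knapsack.
Take 3×G, 3×Z, and 3×K: cost 51 ≤ 52, profit 3·9 + 3·8 + 3·11 = 84.
G has the best ratio (9/2) and is taken to its limit of 3; remaining capacity is filled optimally with the others.

84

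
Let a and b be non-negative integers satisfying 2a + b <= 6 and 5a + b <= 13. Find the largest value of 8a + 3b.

The continuous relaxation peaks at (2.33, 1.33) with value 22.67; rounding to a feasible lattice point costs some objective.
(a,b)=(2,2): 2·2+1·2=6≤6, 5·2+1·2=12≤13, objective 22.
(a,b)=(2,1): 2·2+1·1=5≤6, 5·2+1·1=11≤13, objective 19.
(a,b)=(1,3): 2·1+1·3=5≤6, 5·1+1·3=8≤13, objective 17.
The best lattice point is (2,2), giving 22.

22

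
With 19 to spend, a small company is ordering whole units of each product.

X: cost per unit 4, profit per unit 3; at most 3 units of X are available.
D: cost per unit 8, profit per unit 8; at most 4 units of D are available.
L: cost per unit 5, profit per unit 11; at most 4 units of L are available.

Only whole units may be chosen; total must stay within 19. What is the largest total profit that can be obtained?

1×X and 3×L: cost 19 ≤ 19, profit 1·3 + 3·11 = 36.
3×L: cost 15 ≤ 19, profit 3·11 = 33.
Best is 36.

36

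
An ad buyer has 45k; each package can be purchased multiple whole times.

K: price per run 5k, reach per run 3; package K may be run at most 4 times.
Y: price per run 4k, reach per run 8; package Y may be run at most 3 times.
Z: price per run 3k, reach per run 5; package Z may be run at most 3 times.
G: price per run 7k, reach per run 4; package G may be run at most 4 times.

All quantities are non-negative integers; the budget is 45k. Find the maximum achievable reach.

This is a bounded integer knapsack.
3×K, 3×Y, 3×Z, and 1×G: price 43 ≤ 45, reach 3·3 + 3·8 + 3·5 + 1·4 = 52.
2×K, 3×Y, 3×Z, and 2×G: price 45 ≤ 45, reach 2·3 + 3·8 + 3·5 + 2·4 = 53.
Best is 53.

53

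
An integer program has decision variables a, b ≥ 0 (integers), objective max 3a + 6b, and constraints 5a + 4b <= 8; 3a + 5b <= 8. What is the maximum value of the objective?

6

(a,b)=(0,1): 5·0+4·1=4≤8, 3·0+5·1=5≤8, objective 6.
(a,b)=(1,0): 5·1+4·0=5≤8, 3·1+5·0=3≤8, objective 3.
(a,b)=(0,0): 5·0+4·0=0≤8, 3·0+5·0=0≤8, objective 0.
The best lattice point is (0,1), giving 6.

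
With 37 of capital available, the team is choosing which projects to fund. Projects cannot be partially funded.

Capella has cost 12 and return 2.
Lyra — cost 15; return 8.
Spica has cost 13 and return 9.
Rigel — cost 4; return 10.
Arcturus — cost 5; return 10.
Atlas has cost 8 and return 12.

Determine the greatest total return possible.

41

Allowing fractional choices, the relaxed optimum would be about 44.7, but projects are indivisible.
Spica + Rigel + Arcturus + Atlas: cost 13 + 4 + 5 + 8 = 30 ≤ 37, return 9 + 10 + 10 + 12 = 41.
Lyra + Rigel + Arcturus + Atlas: cost 15 + 4 + 5 + 8 = 32 ≤ 37, return 8 + 10 + 10 + 12 = 40.
Best is Spica, Rigel, Arcturus, and Atlas with total return 41.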